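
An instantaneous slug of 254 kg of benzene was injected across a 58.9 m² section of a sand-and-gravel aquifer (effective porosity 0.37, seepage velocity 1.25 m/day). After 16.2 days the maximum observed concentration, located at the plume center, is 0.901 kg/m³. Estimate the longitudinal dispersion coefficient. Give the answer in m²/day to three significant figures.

At the plume center C_max = M/(n_e·A·√(4πDt)), so D = M²/(4πt·(n_e·A·C_max)²).
n_e·A·C_max = 0.37 × 58.9 × 0.901 = 19.64 kg/m.
D = 254²/(4π × 16.2 × 19.64²) = 0.822 m²/day.

0.822 m²/day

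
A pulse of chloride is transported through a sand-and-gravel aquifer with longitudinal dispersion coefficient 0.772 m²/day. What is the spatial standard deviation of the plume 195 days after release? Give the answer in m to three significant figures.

Dispersive spreading gives a Gaussian with σ² = 2Dt; advection only shifts the center.
σ = √(2 × 0.772 × 195) = 17.4 m.

17.4 m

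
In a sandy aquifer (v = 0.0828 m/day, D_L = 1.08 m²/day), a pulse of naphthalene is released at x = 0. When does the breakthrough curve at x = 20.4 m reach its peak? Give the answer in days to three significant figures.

For the 1D instantaneous-source solution, setting ∂C/∂t = 0 at fixed x gives v²t² + 2Dt − x² = 0, so t = (√(D² + v²x²) − D)/v².
√(D² + v²x²) = √(1.08² + 0.0828² × 20.4²) = 2.005; v² = 0.00685584.
t = (2.005 − 1.08)/0.00685584 = 135 days (vs. the pure-advection estimate x/v = 246 d).

135 days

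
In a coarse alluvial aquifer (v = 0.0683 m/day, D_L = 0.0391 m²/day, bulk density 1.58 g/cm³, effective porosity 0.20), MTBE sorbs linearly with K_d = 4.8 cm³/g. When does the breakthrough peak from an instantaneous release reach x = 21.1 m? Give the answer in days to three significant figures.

Retardation factor R = 1 + ρ_b·K_d/n = 1 + 1.58 × 4.8/0.20 = 38.92.
Sorption retards both mechanisms: v_R = v/R = 0.001755 m/day, D_R = D/R = 0.001005 m²/day.
Peak time from v_R²t² + 2D_R t − x² = 0: t = (√(D_R² + v_R²x²) − D_R)/v_R².
√(D_R² + v_R²x²) = √(0.001005² + 0.001755² × 21.1²) = 0.03704; v_R² = 3.080e-06.
t = (0.03704 − 0.001005)/3.080e-06 = 11700 days.

11700 days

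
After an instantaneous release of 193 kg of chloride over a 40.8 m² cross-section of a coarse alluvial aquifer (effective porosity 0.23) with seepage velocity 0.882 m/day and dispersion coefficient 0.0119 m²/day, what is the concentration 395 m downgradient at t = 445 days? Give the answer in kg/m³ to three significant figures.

For an instantaneous plane source, C(x,t) = M/(n_e·A·√(4πDt)) · exp(−(x−vt)²/(4Dt)), with n_e·A the pore (flow) area.
Plume center vt = 0.882 × 445 = 392.49 m, so the well at 395 m is 2.51 m downgradient of the peak.
√(4πDt) = 8.158 m, giving peak height M/(n_e·A·√(4πDt)) = 193/(0.23 × 40.8 × 8.158) = 2.521 kg/m³.
(x−vt)²/(4Dt) = (2.51)²/(4 × 0.0119 × 445) = 0.2974; exp(−0.2974) = 0.7427.
C = 2.521 × 0.7427 = 1.87 kg/m³.

1.87 kg/m³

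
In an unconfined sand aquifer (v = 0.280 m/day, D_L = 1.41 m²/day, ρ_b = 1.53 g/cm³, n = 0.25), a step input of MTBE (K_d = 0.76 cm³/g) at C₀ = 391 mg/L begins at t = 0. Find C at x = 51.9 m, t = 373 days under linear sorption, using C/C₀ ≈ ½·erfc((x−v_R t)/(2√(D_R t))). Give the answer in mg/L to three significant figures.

Retardation factor R = 1 + ρ_b·K_d/n = 1 + 1.53 × 0.76/0.25 = 5.651.
Sorption retards both mechanisms: v_R = v/R = 0.04955 m/day, D_R = D/R = 0.2495 m²/day.
v_R·t = 0.04955 × 373 = 18.48215 m; 2√(D_R t) = 19.29 m; argument = (51.9 − 18.48215)/19.29 = 1.732.
C = C₀ × ½·erfc(1.732) = 391 × 0.007154 = 2.80 mg/L.

2.80 mg/L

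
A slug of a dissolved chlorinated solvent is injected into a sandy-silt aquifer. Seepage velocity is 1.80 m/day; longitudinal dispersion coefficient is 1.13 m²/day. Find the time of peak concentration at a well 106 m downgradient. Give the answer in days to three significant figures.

For the 1D instantaneous-source solution, setting ∂C/∂t = 0 at fixed x gives v²t² + 2Dt − x² = 0, so t = (√(D² + v²x²) − D)/v².
√(D² + v²x²) = √(1.13² + 1.80² × 106²) = 190.8; v² = 3.24.
t = (190.8 − 1.13)/3.24 = 58.5 days (vs. the pure-advection estimate x/v = 58.9 d).

58.5 days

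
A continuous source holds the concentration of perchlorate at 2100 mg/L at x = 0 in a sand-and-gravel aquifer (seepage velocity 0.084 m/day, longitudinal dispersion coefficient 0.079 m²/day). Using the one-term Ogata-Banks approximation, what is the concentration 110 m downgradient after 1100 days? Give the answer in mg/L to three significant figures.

191 mg/L

For a continuous step input, C/C₀ ≈ ½·erfc((x−vt)/(2√(Dt))).
vt = 0.084 × 1100 = 92.4 m and 2√(Dt) = 2√(0.079 × 1100) = 18.64 m.
Argument (x−vt)/(2√(Dt)) = (110 − 92.4)/18.64 = 0.9442; ½·erfc(0.9442) = 0.09089.
C = 2100 × 0.09089 = 191 mg/L.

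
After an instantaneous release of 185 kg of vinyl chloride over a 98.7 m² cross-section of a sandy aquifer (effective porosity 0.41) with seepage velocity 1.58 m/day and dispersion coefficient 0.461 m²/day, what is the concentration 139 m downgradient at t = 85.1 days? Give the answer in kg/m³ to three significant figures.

For an instantaneous plane source, C(x,t) = M/(n_e·A·√(4πDt)) · exp(−(x−vt)²/(4Dt)), with n_e·A the pore (flow) area.
Plume center vt = 1.58 × 85.1 = 134.458 m, so the well at 139 m is 4.542 m downgradient of the peak.
√(4πDt) = 22.20 m, giving peak height M/(n_e·A·√(4πDt)) = 185/(0.41 × 98.7 × 22.20) = 0.2059 kg/m³.
(x−vt)²/(4Dt) = (4.542)²/(4 × 0.461 × 85.1) = 0.1315; exp(−0.1315) = 0.8768.
C = 0.2059 × 0.8768 = 0.181 kg/m³.

0.181 kg/m³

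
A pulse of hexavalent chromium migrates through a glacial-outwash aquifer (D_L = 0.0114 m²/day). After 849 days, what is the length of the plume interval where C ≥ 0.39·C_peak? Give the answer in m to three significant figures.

The plume is Gaussian with σ = √(2Dt) = √(2 × 0.0114 × 849) = 4.400 m.
C/C_peak = exp(−Δx²/(2σ²)) = 0.39 ⇒ Δx = σ·√(−2 ln 0.39) = 4.400 × 1.372 = 6.037 m.
Width = 2Δx = 12.1 m.

12.1 m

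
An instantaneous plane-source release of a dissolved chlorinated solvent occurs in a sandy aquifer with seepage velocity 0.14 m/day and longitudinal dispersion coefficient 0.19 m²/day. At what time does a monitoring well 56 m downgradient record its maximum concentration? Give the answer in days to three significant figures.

For the 1D instantaneous-source solution, setting ∂C/∂t = 0 at fixed x gives v²t² + 2Dt − x² = 0, so t = (√(D² + v²x²) − D)/v².
√(D² + v²x²) = √(0.19² + 0.14² × 56²) = 7.842; v² = 0.0196.
t = (7.842 − 0.19)/0.0196 = 390 days (vs. the pure-advection estimate x/v = 400 d).

390 days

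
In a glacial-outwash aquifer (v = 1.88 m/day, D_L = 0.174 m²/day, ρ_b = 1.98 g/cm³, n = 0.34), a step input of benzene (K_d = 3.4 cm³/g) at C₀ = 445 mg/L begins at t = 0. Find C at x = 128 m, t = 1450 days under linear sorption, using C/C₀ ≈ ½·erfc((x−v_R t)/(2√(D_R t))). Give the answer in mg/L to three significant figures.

326 mg/L

Retardation factor R = 1 + ρ_b·K_d/n = 1 + 1.98 × 3.4/0.34 = 20.80.
Sorption retards both mechanisms: v_R = v/R = 0.09038 m/day, D_R = D/R = 0.008365 m²/day.
v_R·t = 0.09038 × 1450 = 131.051 m; 2√(D_R t) = 6.965 m; argument = (128 − 131.051)/6.965 = -0.4380.
C = C₀ × ½·erfc(-0.4380) = 445 × 0.7322 = 326 mg/L.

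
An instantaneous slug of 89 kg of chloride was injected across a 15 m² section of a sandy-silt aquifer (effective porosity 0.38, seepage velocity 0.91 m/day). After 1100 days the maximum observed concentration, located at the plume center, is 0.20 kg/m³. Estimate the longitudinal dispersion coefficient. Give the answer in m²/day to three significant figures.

At the plume center C_max = M/(n_e·A·√(4πDt)), so D = M²/(4πt·(n_e·A·C_max)²).
n_e·A·C_max = 0.38 × 15 × 0.20 = 1.140 kg/m.
D = 89²/(4π × 1100 × 1.140²) = 0.441 m²/day.

0.441 m²/day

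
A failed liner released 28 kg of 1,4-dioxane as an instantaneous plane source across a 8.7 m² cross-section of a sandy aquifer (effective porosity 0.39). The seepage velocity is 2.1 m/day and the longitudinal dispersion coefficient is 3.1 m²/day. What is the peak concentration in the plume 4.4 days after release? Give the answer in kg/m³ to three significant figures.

The peak of an instantaneous 1D plume sits at x = vt; there the Gaussian factor is 1 and C_max = M/(n_e·A·√(4πDt)), where n_e·A is the pore area the mass is dissolved in.
√(4πDt) = √(4π × 3.1 × 4.4) = 13.09 m, so C_max = 28/(0.39 × 8.7 × 13.09) = 0.630 kg/m³.

0.630 kg/m³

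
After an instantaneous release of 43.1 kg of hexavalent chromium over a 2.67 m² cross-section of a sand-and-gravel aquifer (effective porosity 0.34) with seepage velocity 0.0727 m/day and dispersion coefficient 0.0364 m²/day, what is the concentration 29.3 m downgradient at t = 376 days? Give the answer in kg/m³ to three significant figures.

For an instantaneous plane source, C(x,t) = M/(n_e·A·√(4πDt)) · exp(−(x−vt)²/(4Dt)), with n_e·A the pore (flow) area.
Plume center vt = 0.0727 × 376 = 27.3352 m, so the well at 29.3 m is 1.9648 m downgradient of the peak.
√(4πDt) = 13.11 m, giving peak height M/(n_e·A·√(4πDt)) = 43.1/(0.34 × 2.67 × 13.11) = 3.621 kg/m³.
(x−vt)²/(4Dt) = (1.9648)²/(4 × 0.0364 × 376) = 0.07052; exp(−0.07052) = 0.9319.
C = 3.621 × 0.9319 = 3.37 kg/m³.

3.37 kg/m³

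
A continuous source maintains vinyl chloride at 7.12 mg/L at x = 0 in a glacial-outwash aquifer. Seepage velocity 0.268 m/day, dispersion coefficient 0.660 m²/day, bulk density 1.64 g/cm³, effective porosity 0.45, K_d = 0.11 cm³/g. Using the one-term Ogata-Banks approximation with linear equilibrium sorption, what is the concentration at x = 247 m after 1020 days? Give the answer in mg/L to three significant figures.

Retardation factor R = 1 + ρ_b·K_d/n = 1 + 1.64 × 0.11/0.45 = 1.401.
Sorption retards both mechanisms: v_R = v/R = 0.1913 m/day, D_R = D/R = 0.4711 m²/day.
v_R·t = 0.1913 × 1020 = 195.126 m; 2√(D_R t) = 43.84 m; argument = (247 − 195.126)/43.84 = 1.183.
C = C₀ × ½·erfc(1.183) = 7.12 × 0.04716 = 0.336 mg/L.

0.336 mg/L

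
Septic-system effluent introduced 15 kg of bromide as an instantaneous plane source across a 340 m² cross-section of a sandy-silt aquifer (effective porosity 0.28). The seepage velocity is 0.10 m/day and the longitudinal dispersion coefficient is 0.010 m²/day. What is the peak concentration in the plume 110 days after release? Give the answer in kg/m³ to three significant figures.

0.0424 kg/m³

The peak of an instantaneous 1D plume sits at x = vt; there the Gaussian factor is 1 and C_max = M/(n_e·A·√(4πDt)), where n_e·A is the pore area the mass is dissolved in.
√(4πDt) = √(4π × 0.010 × 110) = 3.718 m, so C_max = 15/(0.28 × 340 × 3.718) = 0.0424 kg/m³.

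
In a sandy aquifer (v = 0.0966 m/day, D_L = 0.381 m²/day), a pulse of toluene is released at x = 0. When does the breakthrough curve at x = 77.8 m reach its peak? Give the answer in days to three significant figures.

For the 1D instantaneous-source solution, setting ∂C/∂t = 0 at fixed x gives v²t² + 2Dt − x² = 0, so t = (√(D² + v²x²) − D)/v².
√(D² + v²x²) = √(0.381² + 0.0966² × 77.8²) = 7.525; v² = 0.00933156.
t = (7.525 − 0.381)/0.00933156 = 766 days (vs. the pure-advection estimate x/v = 805 d).

766 days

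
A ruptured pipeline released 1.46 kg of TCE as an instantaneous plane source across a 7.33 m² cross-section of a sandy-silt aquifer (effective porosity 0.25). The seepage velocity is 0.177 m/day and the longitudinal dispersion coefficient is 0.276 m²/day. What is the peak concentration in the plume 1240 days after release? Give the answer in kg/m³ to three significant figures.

0.0121 kg/m³

The peak of an instantaneous 1D plume sits at x = vt; there the Gaussian factor is 1 and C_max = M/(n_e·A·√(4πDt)), where n_e·A is the pore area the mass is dissolved in.
√(4πDt) = √(4π × 0.276 × 1240) = 65.58 m, so C_max = 1.46/(0.25 × 7.33 × 65.58) = 0.0121 kg/m³.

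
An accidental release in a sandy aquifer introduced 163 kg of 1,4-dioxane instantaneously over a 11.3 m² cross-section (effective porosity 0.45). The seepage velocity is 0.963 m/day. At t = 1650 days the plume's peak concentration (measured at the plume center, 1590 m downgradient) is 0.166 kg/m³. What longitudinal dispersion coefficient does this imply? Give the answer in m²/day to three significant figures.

1.80 m²/day

At the plume center C_max = M/(n_e·A·√(4πDt)), so D = M²/(4πt·(n_e·A·C_max)²).
n_e·A·C_max = 0.45 × 11.3 × 0.166 = 0.8441 kg/m.
D = 163²/(4π × 1650 × 0.8441²) = 1.80 m²/day.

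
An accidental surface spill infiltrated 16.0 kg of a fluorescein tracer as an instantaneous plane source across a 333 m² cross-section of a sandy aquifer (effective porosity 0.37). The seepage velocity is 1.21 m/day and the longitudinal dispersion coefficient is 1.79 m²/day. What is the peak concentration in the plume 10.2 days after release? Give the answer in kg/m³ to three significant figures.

0.00857 kg/m³

The peak of an instantaneous 1D plume sits at x = vt; there the Gaussian factor is 1 and C_max = M/(n_e·A·√(4πDt)), where n_e·A is the pore area the mass is dissolved in.
√(4πDt) = √(4π × 1.79 × 10.2) = 15.15 m, so C_max = 16.0/(0.37 × 333 × 15.15) = 0.00857 kg/m³.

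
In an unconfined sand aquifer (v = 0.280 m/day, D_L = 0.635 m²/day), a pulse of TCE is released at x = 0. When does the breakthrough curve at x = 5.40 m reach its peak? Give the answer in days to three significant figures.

For the 1D instantaneous-source solution, setting ∂C/∂t = 0 at fixed x gives v²t² + 2Dt − x² = 0, so t = (√(D² + v²x²) − D)/v².
√(D² + v²x²) = √(0.635² + 0.280² × 5.40²) = 1.640; v² = 0.0784.
t = (1.640 − 0.635)/0.0784 = 12.8 days (vs. the pure-advection estimate x/v = 19.3 d).

12.8 days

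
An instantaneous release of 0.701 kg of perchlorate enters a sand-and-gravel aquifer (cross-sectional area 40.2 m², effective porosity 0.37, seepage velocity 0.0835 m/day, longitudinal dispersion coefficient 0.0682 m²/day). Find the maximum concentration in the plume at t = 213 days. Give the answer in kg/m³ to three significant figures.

The peak of an instantaneous 1D plume sits at x = vt; there the Gaussian factor is 1 and C_max = M/(n_e·A·√(4πDt)), where n_e·A is the pore area the mass is dissolved in.
√(4πDt) = √(4π × 0.0682 × 213) = 13.51 m, so C_max = 0.701/(0.37 × 40.2 × 13.51) = 0.00349 kg/m³.

0.00349 kg/m³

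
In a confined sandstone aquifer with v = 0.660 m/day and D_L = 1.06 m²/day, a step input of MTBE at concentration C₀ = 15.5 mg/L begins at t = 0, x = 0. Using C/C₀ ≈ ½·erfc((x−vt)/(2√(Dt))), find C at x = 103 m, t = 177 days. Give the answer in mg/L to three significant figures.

11.8 mg/L

For a continuous step input, C/C₀ ≈ ½·erfc((x−vt)/(2√(Dt))).
vt = 0.660 × 177 = 116.82 m and 2√(Dt) = 2√(1.06 × 177) = 27.39 m.
Argument (x−vt)/(2√(Dt)) = (103 − 116.82)/27.39 = -0.5046; ½·erfc(-0.5046) = 0.7623.
C = 15.5 × 0.7623 = 11.8 mg/L.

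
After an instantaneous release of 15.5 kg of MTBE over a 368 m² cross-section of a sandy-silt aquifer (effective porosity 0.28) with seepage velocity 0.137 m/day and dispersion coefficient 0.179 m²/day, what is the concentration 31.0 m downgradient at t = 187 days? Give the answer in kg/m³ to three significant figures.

0.00591 kg/m³

For an instantaneous plane source, C(x,t) = M/(n_e·A·√(4πDt)) · exp(−(x−vt)²/(4Dt)), with n_e·A the pore (flow) area.
Plume center vt = 0.137 × 187 = 25.619 m, so the well at 31.0 m is 5.381 m downgradient of the peak.
√(4πDt) = 20.51 m, giving peak height M/(n_e·A·√(4πDt)) = 15.5/(0.28 × 368 × 20.51) = 0.007334 kg/m³.
(x−vt)²/(4Dt) = (5.381)²/(4 × 0.179 × 187) = 0.2163; exp(−0.2163) = 0.8055.
C = 0.007334 × 0.8055 = 0.00591 kg/m³.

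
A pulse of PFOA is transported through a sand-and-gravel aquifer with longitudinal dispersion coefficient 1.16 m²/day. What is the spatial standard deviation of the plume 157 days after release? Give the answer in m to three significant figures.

Dispersive spreading gives a Gaussian with σ² = 2Dt; advection only shifts the center.
σ = √(2 × 1.16 × 157) = 19.1 m.

19.1 m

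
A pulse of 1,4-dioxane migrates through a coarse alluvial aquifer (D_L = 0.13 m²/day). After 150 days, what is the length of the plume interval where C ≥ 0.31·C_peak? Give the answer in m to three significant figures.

The plume is Gaussian with σ = √(2Dt) = √(2 × 0.13 × 150) = 6.245 m.
C/C_peak = exp(−Δx²/(2σ²)) = 0.31 ⇒ Δx = σ·√(−2 ln 0.31) = 6.245 × 1.530 = 9.555 m.
Width = 2Δx = 19.1 m.

19.1 m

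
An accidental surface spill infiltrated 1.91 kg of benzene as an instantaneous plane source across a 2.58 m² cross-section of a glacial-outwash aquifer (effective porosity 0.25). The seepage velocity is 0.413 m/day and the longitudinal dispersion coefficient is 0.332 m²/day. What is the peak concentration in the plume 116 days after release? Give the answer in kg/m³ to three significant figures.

The peak of an instantaneous 1D plume sits at x = vt; there the Gaussian factor is 1 and C_max = M/(n_e·A·√(4πDt)), where n_e·A is the pore area the mass is dissolved in.
√(4πDt) = √(4π × 0.332 × 116) = 22.00 m, so C_max = 1.91/(0.25 × 2.58 × 22.00) = 0.135 kg/m³.

0.135 kg/m³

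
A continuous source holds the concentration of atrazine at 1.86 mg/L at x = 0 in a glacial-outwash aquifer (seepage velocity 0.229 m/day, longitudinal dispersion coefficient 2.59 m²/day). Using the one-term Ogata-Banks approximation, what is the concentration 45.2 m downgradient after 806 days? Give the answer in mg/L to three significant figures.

1.83 mg/L

For a continuous step input, C/C₀ ≈ ½·erfc((x−vt)/(2√(Dt))).
vt = 0.229 × 806 = 184.574 m and 2√(Dt) = 2√(2.59 × 806) = 91.38 m.
Argument (x−vt)/(2√(Dt)) = (45.2 − 184.574)/91.38 = -1.525; ½·erfc(-1.525) = 0.9845.
C = 1.86 × 0.9845 = 1.83 mg/L.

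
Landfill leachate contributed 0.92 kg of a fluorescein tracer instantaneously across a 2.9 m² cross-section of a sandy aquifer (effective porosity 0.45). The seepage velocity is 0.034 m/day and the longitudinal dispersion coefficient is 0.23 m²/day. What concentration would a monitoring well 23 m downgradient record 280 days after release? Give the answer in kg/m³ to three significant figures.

0.0122 kg/m³

For an instantaneous plane source, C(x,t) = M/(n_e·A·√(4πDt)) · exp(−(x−vt)²/(4Dt)), with n_e·A the pore (flow) area.
Plume center vt = 0.034 × 280 = 9.52 m, so the well at 23 m is 13.48 m downgradient of the peak.
√(4πDt) = 28.45 m, giving peak height M/(n_e·A·√(4πDt)) = 0.92/(0.45 × 2.9 × 28.45) = 0.02478 kg/m³.
(x−vt)²/(4Dt) = (13.48)²/(4 × 0.23 × 280) = 0.7054; exp(−0.7054) = 0.4939.
C = 0.02478 × 0.4939 = 0.0122 kg/m³.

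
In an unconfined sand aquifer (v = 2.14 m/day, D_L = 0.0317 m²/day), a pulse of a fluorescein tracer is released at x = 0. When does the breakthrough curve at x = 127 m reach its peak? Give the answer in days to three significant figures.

59.3 days

For the 1D instantaneous-source solution, setting ∂C/∂t = 0 at fixed x gives v²t² + 2Dt − x² = 0, so t = (√(D² + v²x²) − D)/v².
√(D² + v²x²) = √(0.0317² + 2.14² × 127²) = 271.8; v² = 4.5796.
t = (271.8 − 0.0317)/4.5796 = 59.3 days (vs. the pure-advection estimate x/v = 59.3 d).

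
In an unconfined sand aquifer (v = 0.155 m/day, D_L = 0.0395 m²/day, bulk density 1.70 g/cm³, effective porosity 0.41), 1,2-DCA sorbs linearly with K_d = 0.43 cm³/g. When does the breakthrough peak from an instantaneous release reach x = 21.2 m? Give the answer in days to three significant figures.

376 days

Retardation factor R = 1 + ρ_b·K_d/n = 1 + 1.70 × 0.43/0.41 = 2.783.
Sorption retards both mechanisms: v_R = v/R = 0.05570 m/day, D_R = D/R = 0.01419 m²/day.
Peak time from v_R²t² + 2D_R t − x² = 0: t = (√(D_R² + v_R²x²) − D_R)/v_R².
√(D_R² + v_R²x²) = √(0.01419² + 0.05570² × 21.2²) = 1.181; v_R² = 0.003102.
t = (1.181 − 0.01419)/0.003102 = 376 days.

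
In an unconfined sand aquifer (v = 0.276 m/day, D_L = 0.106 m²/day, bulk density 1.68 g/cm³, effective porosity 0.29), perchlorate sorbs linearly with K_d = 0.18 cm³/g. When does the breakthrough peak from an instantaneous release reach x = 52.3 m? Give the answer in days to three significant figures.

Retardation factor R = 1 + ρ_b·K_d/n = 1 + 1.68 × 0.18/0.29 = 2.043.
Sorption retards both mechanisms: v_R = v/R = 0.1351 m/day, D_R = D/R = 0.05188 m²/day.
Peak time from v_R²t² + 2D_R t − x² = 0: t = (√(D_R² + v_R²x²) − D_R)/v_R².
√(D_R² + v_R²x²) = √(0.05188² + 0.1351² × 52.3²) = 7.066; v_R² = 0.01825.
t = (7.066 − 0.05188)/0.01825 = 384 days.

384 days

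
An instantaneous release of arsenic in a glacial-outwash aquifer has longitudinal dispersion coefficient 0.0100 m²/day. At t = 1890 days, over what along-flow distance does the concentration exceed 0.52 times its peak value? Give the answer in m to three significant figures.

The plume is Gaussian with σ = √(2Dt) = √(2 × 0.0100 × 1890) = 6.148 m.
C/C_peak = exp(−Δx²/(2σ²)) = 0.52 ⇒ Δx = σ·√(−2 ln 0.52) = 6.148 × 1.144 = 7.033 m.
Width = 2Δx = 14.1 m.

14.1 m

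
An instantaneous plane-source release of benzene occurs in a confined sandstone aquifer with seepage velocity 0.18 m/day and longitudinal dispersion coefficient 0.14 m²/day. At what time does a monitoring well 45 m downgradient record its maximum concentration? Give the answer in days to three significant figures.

246 days

For the 1D instantaneous-source solution, setting ∂C/∂t = 0 at fixed x gives v²t² + 2Dt − x² = 0, so t = (√(D² + v²x²) − D)/v².
√(D² + v²x²) = √(0.14² + 0.18² × 45²) = 8.101; v² = 0.0324.
t = (8.101 − 0.14)/0.0324 = 246 days (vs. the pure-advection estimate x/v = 250 d).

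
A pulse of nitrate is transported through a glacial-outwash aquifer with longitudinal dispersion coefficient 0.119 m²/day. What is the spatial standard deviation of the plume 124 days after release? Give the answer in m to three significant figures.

5.43 m

Dispersive spreading gives a Gaussian with σ² = 2Dt; advection only shifts the center.
σ = √(2 × 0.119 × 124) = 5.43 m.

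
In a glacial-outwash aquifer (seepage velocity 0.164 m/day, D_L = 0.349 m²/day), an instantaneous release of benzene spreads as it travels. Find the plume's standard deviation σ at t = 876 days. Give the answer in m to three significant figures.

24.7 m

Dispersive spreading gives a Gaussian with σ² = 2Dt; advection only shifts the center.
σ = √(2 × 0.349 × 876) = 24.7 m.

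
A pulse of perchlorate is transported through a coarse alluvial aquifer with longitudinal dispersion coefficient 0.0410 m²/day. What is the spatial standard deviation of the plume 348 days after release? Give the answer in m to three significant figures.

Dispersive spreading gives a Gaussian with σ² = 2Dt; advection only shifts the center.
σ = √(2 × 0.0410 × 348) = 5.34 m.

5.34 m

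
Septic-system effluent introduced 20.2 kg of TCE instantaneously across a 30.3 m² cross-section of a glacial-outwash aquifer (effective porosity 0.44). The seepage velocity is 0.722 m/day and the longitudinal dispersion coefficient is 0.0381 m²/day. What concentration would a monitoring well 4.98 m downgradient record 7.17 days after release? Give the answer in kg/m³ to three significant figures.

0.789 kg/m³

For an instantaneous plane source, C(x,t) = M/(n_e·A·√(4πDt)) · exp(−(x−vt)²/(4Dt)), with n_e·A the pore (flow) area.
Plume center vt = 0.722 × 7.17 = 5.17674 m, so the well at 4.98 m is 0.19674 m upgradient of the peak.
√(4πDt) = 1.853 m, giving peak height M/(n_e·A·√(4πDt)) = 20.2/(0.44 × 30.3 × 1.853) = 0.8177 kg/m³.
(x−vt)²/(4Dt) = (-0.19674)²/(4 × 0.0381 × 7.17) = 0.03542; exp(−0.03542) = 0.9652.
C = 0.8177 × 0.9652 = 0.789 kg/m³.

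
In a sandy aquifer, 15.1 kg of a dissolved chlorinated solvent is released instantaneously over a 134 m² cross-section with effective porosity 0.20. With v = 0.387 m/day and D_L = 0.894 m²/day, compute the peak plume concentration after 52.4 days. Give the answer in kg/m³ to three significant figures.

The peak of an instantaneous 1D plume sits at x = vt; there the Gaussian factor is 1 and C_max = M/(n_e·A·√(4πDt)), where n_e·A is the pore area the mass is dissolved in.
√(4πDt) = √(4π × 0.894 × 52.4) = 24.26 m, so C_max = 15.1/(0.20 × 134 × 24.26) = 0.0232 kg/m³.

0.0232 kg/m³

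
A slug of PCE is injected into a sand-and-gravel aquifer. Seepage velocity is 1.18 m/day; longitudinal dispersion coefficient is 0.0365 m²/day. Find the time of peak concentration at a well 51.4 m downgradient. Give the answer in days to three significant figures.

For the 1D instantaneous-source solution, setting ∂C/∂t = 0 at fixed x gives v²t² + 2Dt − x² = 0, so t = (√(D² + v²x²) − D)/v².
√(D² + v²x²) = √(0.0365² + 1.18² × 51.4²) = 60.65; v² = 1.3924.
t = (60.65 − 0.0365)/1.3924 = 43.5 days (vs. the pure-advection estimate x/v = 43.6 d).

43.5 days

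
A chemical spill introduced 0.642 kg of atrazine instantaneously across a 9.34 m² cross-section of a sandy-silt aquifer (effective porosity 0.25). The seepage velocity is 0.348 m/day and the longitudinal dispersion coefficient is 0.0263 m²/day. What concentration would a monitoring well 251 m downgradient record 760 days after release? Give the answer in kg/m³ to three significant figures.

0.00179 kg/m³

For an instantaneous plane source, C(x,t) = M/(n_e·A·√(4πDt)) · exp(−(x−vt)²/(4Dt)), with n_e·A the pore (flow) area.
Plume center vt = 0.348 × 760 = 264.48 m, so the well at 251 m is 13.48 m upgradient of the peak.
√(4πDt) = 15.85 m, giving peak height M/(n_e·A·√(4πDt)) = 0.642/(0.25 × 9.34 × 15.85) = 0.01735 kg/m³.
(x−vt)²/(4Dt) = (-13.48)²/(4 × 0.0263 × 760) = 2.273; exp(−2.273) = 0.1030.
C = 0.01735 × 0.1030 = 0.00179 kg/m³.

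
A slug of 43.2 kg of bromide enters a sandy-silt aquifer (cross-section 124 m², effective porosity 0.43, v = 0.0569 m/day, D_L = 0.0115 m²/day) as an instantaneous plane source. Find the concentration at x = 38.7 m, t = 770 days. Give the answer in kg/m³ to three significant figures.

For an instantaneous plane source, C(x,t) = M/(n_e·A·√(4πDt)) · exp(−(x−vt)²/(4Dt)), with n_e·A the pore (flow) area.
Plume center vt = 0.0569 × 770 = 43.813 m, so the well at 38.7 m is 5.113 m upgradient of the peak.
√(4πDt) = 10.55 m, giving peak height M/(n_e·A·√(4πDt)) = 43.2/(0.43 × 124 × 10.55) = 0.07680 kg/m³.
(x−vt)²/(4Dt) = (-5.113)²/(4 × 0.0115 × 770) = 0.7381; exp(−0.7381) = 0.4780.
C = 0.07680 × 0.4780 = 0.0367 kg/m³.

0.0367 kg/m³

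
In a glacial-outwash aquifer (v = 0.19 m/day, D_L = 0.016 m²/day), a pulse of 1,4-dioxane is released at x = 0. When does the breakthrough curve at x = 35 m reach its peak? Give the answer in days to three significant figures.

184 days

For the 1D instantaneous-source solution, setting ∂C/∂t = 0 at fixed x gives v²t² + 2Dt − x² = 0, so t = (√(D² + v²x²) − D)/v².
√(D² + v²x²) = √(0.016² + 0.19² × 35²) = 6.650; v² = 0.0361.
t = (6.650 − 0.016)/0.0361 = 184 days (vs. the pure-advection estimate x/v = 184 d).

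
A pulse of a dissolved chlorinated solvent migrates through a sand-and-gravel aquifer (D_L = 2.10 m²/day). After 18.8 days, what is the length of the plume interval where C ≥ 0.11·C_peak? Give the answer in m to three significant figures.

37.3 m

The plume is Gaussian with σ = √(2Dt) = √(2 × 2.10 × 18.8) = 8.886 m.
C/C_peak = exp(−Δx²/(2σ²)) = 0.11 ⇒ Δx = σ·√(−2 ln 0.11) = 8.886 × 2.101 = 18.67 m.
Width = 2Δx = 37.3 m.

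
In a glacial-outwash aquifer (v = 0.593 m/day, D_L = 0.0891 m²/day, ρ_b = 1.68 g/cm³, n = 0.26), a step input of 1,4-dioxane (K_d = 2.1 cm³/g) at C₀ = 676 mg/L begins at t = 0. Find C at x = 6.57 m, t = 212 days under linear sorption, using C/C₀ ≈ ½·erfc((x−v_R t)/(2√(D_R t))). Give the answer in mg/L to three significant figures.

608 mg/L

Retardation factor R = 1 + ρ_b·K_d/n = 1 + 1.68 × 2.1/0.26 = 14.57.
Sorption retards both mechanisms: v_R = v/R = 0.04070 m/day, D_R = D/R = 0.006115 m²/day.
v_R·t = 0.04070 × 212 = 8.6284 m; 2√(D_R t) = 2.277 m; argument = (6.57 − 8.6284)/2.277 = -0.9040.
C = C₀ × ½·erfc(-0.9040) = 676 × 0.8995 = 608 mg/L.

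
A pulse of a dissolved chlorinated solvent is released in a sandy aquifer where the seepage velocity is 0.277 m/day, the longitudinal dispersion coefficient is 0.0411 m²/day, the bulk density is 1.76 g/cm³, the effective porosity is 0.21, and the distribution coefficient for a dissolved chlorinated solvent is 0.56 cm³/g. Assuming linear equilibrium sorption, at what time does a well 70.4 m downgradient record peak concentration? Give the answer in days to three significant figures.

1440 days

Retardation factor R = 1 + ρ_b·K_d/n = 1 + 1.76 × 0.56/0.21 = 5.693.
Sorption retards both mechanisms: v_R = v/R = 0.04866 m/day, D_R = D/R = 0.007219 m²/day.
Peak time from v_R²t² + 2D_R t − x² = 0: t = (√(D_R² + v_R²x²) − D_R)/v_R².
√(D_R² + v_R²x²) = √(0.007219² + 0.04866² × 70.4²) = 3.426; v_R² = 0.002368.
t = (3.426 − 0.007219)/0.002368 = 1440 days.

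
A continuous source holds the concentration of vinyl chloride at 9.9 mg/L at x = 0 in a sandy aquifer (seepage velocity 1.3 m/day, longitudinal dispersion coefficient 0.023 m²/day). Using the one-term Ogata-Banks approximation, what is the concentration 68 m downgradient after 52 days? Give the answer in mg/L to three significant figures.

For a continuous step input, C/C₀ ≈ ½·erfc((x−vt)/(2√(Dt))).
vt = 1.3 × 52 = 67.6 m and 2√(Dt) = 2√(0.023 × 52) = 2.187 m.
Argument (x−vt)/(2√(Dt)) = (68 − 67.6)/2.187 = 0.1829; ½·erfc(0.1829) = 0.3979.
C = 9.9 × 0.3979 = 3.94 mg/L.

3.94 mg/L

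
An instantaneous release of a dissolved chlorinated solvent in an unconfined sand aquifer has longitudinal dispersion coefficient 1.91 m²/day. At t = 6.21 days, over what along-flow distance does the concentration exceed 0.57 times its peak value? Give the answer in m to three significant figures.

The plume is Gaussian with σ = √(2Dt) = √(2 × 1.91 × 6.21) = 4.871 m.
C/C_peak = exp(−Δx²/(2σ²)) = 0.57 ⇒ Δx = σ·√(−2 ln 0.57) = 4.871 × 1.060 = 5.163 m.
Width = 2Δx = 10.3 m.

10.3 m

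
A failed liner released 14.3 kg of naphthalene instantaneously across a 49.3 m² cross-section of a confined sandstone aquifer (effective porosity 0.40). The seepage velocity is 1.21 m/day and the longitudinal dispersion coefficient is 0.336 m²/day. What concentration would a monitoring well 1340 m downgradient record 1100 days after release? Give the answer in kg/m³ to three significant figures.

For an instantaneous plane source, C(x,t) = M/(n_e·A·√(4πDt)) · exp(−(x−vt)²/(4Dt)), with n_e·A the pore (flow) area.
Plume center vt = 1.21 × 1100 = 1331 m, so the well at 1340 m is 9 m downgradient of the peak.
√(4πDt) = 68.15 m, giving peak height M/(n_e·A·√(4πDt)) = 14.3/(0.40 × 49.3 × 68.15) = 0.01064 kg/m³.
(x−vt)²/(4Dt) = (9)²/(4 × 0.336 × 1100) = 0.05479; exp(−0.05479) = 0.9467.
C = 0.01064 × 0.9467 = 0.0101 kg/m³.

0.0101 kg/m³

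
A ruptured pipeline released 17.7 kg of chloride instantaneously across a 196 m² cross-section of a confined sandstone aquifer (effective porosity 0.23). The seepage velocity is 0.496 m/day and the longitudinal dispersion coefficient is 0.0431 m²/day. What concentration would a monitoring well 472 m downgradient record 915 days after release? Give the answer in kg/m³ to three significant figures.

For an instantaneous plane source, C(x,t) = M/(n_e·A·√(4πDt)) · exp(−(x−vt)²/(4Dt)), with n_e·A the pore (flow) area.
Plume center vt = 0.496 × 915 = 453.84 m, so the well at 472 m is 18.16 m downgradient of the peak.
√(4πDt) = 22.26 m, giving peak height M/(n_e·A·√(4πDt)) = 17.7/(0.23 × 196 × 22.26) = 0.01764 kg/m³.
(x−vt)²/(4Dt) = (18.16)²/(4 × 0.0431 × 915) = 2.091; exp(−2.091) = 0.1236.
C = 0.01764 × 0.1236 = 0.00218 kg/m³.

0.00218 kg/m³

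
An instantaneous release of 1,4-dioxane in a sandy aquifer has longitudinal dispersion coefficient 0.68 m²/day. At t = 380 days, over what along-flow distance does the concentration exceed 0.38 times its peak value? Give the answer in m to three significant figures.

63.2 m

The plume is Gaussian with σ = √(2Dt) = √(2 × 0.68 × 380) = 22.73 m.
C/C_peak = exp(−Δx²/(2σ²)) = 0.38 ⇒ Δx = σ·√(−2 ln 0.38) = 22.73 × 1.391 = 31.62 m.
Width = 2Δx = 63.2 m.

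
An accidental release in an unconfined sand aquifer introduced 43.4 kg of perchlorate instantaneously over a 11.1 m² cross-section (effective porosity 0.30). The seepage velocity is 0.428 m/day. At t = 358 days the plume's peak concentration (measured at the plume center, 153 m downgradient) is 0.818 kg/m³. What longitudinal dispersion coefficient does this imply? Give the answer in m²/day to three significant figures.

0.0564 m²/day

At the plume center C_max = M/(n_e·A·√(4πDt)), so D = M²/(4πt·(n_e·A·C_max)²).
n_e·A·C_max = 0.30 × 11.1 × 0.818 = 2.724 kg/m.
D = 43.4²/(4π × 358 × 2.724²) = 0.0564 m²/day.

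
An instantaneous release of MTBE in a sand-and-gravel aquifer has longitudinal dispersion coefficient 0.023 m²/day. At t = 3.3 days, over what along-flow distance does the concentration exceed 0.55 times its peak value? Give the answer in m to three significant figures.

The plume is Gaussian with σ = √(2Dt) = √(2 × 0.023 × 3.3) = 0.3896 m.
C/C_peak = exp(−Δx²/(2σ²)) = 0.55 ⇒ Δx = σ·√(−2 ln 0.55) = 0.3896 × 1.093 = 0.4258 m.
Width = 2Δx = 0.852 m.

0.852 m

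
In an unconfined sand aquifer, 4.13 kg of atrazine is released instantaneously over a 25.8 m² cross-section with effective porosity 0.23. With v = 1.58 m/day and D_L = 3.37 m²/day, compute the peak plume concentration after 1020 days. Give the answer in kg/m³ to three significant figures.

The peak of an instantaneous 1D plume sits at x = vt; there the Gaussian factor is 1 and C_max = M/(n_e·A·√(4πDt)), where n_e·A is the pore area the mass is dissolved in.
√(4πDt) = √(4π × 3.37 × 1020) = 207.8 m, so C_max = 4.13/(0.23 × 25.8 × 207.8) = 0.00335 kg/m³.

0.00335 kg/m³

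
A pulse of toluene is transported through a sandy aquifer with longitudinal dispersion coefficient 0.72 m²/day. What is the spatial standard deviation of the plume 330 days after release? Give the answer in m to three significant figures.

Dispersive spreading gives a Gaussian with σ² = 2Dt; advection only shifts the center.
σ = √(2 × 0.72 × 330) = 21.8 m.

21.8 m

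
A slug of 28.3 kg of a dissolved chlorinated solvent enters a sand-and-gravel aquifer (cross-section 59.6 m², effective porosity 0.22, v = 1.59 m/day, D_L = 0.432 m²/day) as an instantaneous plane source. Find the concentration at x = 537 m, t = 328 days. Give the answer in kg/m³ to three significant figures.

For an instantaneous plane source, C(x,t) = M/(n_e·A·√(4πDt)) · exp(−(x−vt)²/(4Dt)), with n_e·A the pore (flow) area.
Plume center vt = 1.59 × 328 = 521.52 m, so the well at 537 m is 15.48 m downgradient of the peak.
√(4πDt) = 42.20 m, giving peak height M/(n_e·A·√(4πDt)) = 28.3/(0.22 × 59.6 × 42.20) = 0.05115 kg/m³.
(x−vt)²/(4Dt) = (15.48)²/(4 × 0.432 × 328) = 0.4228; exp(−0.4228) = 0.6552.
C = 0.05115 × 0.6552 = 0.0335 kg/m³.

0.0335 kg/m³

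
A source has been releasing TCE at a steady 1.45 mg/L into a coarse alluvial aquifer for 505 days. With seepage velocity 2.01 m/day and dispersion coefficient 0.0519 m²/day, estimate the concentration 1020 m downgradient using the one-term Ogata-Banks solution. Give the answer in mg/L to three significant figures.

0.358 mg/L

For a continuous step input, C/C₀ ≈ ½·erfc((x−vt)/(2√(Dt))).
vt = 2.01 × 505 = 1015.05 m and 2√(Dt) = 2√(0.0519 × 505) = 10.24 m.
Argument (x−vt)/(2√(Dt)) = (1020 − 1015.05)/10.24 = 0.4834; ½·erfc(0.4834) = 0.2471.
C = 1.45 × 0.2471 = 0.358 mg/L.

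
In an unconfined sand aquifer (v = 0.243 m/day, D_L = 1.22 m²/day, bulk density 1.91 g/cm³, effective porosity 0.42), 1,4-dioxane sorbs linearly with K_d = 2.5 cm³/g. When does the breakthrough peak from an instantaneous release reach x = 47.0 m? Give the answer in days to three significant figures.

Retardation factor R = 1 + ρ_b·K_d/n = 1 + 1.91 × 2.5/0.42 = 12.37.
Sorption retards both mechanisms: v_R = v/R = 0.01964 m/day, D_R = D/R = 0.09863 m²/day.
Peak time from v_R²t² + 2D_R t − x² = 0: t = (√(D_R² + v_R²x²) − D_R)/v_R².
√(D_R² + v_R²x²) = √(0.09863² + 0.01964² × 47.0²) = 0.9283; v_R² = 0.0003857.
t = (0.9283 − 0.09863)/0.0003857 = 2150 days.

2150 days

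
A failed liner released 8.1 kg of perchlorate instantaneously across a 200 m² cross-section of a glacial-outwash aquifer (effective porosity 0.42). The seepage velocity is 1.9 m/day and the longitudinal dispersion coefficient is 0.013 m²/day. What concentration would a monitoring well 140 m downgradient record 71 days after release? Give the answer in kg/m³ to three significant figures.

2.47e-05 kg/m³

For an instantaneous plane source, C(x,t) = M/(n_e·A·√(4πDt)) · exp(−(x−vt)²/(4Dt)), with n_e·A the pore (flow) area.
Plume center vt = 1.9 × 71 = 134.9 m, so the well at 140 m is 5.1 m downgradient of the peak.
√(4πDt) = 3.406 m, giving peak height M/(n_e·A·√(4πDt)) = 8.1/(0.42 × 200 × 3.406) = 0.02831 kg/m³.
(x−vt)²/(4Dt) = (5.1)²/(4 × 0.013 × 71) = 7.045; exp(−7.045) = 0.0008718.
C = 0.02831 × 0.0008718 = 2.47e-05 kg/m³.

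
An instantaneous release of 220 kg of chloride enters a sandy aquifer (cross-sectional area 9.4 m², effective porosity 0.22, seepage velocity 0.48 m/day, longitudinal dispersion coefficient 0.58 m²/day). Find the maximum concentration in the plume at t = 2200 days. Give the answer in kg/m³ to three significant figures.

0.840 kg/m³

The peak of an instantaneous 1D plume sits at x = vt; there the Gaussian factor is 1 and C_max = M/(n_e·A·√(4πDt)), where n_e·A is the pore area the mass is dissolved in.
√(4πDt) = √(4π × 0.58 × 2200) = 126.6 m, so C_max = 220/(0.22 × 9.4 × 126.6) = 0.840 kg/m³.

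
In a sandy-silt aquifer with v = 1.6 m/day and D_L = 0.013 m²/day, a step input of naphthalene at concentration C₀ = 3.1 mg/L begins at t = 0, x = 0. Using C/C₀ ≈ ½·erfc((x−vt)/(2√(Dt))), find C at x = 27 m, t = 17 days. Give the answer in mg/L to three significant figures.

1.92 mg/L

For a continuous step input, C/C₀ ≈ ½·erfc((x−vt)/(2√(Dt))).
vt = 1.6 × 17 = 27.2 m and 2√(Dt) = 2√(0.013 × 17) = 0.9402 m.
Argument (x−vt)/(2√(Dt)) = (27 − 27.2)/0.9402 = -0.2127; ½·erfc(-0.2127) = 0.6182.
C = 3.1 × 0.6182 = 1.92 mg/L.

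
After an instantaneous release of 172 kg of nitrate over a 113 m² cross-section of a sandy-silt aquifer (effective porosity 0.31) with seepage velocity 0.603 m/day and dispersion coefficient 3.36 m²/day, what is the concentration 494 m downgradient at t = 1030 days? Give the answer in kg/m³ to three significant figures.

For an instantaneous plane source, C(x,t) = M/(n_e·A·√(4πDt)) · exp(−(x−vt)²/(4Dt)), with n_e·A the pore (flow) area.
Plume center vt = 0.603 × 1030 = 621.09 m, so the well at 494 m is 127.09 m upgradient of the peak.
√(4πDt) = 208.5 m, giving peak height M/(n_e·A·√(4πDt)) = 172/(0.31 × 113 × 208.5) = 0.02355 kg/m³.
(x−vt)²/(4Dt) = (-127.09)²/(4 × 3.36 × 1030) = 1.167; exp(−1.167) = 0.3113.
C = 0.02355 × 0.3113 = 0.00733 kg/m³.

0.00733 kg/m³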